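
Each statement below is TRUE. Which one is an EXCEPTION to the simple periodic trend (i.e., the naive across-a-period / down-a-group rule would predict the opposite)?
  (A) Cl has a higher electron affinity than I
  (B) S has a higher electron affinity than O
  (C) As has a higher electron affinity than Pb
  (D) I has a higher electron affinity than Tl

(B)

The general trend: electron affinity increases across a period and decreases down a group.
(A) Cl (period 3, group 17) vs I (period 5, group 17): the stated order agrees with the simple trend.
(B) S (period 3, group 16) vs O (period 2, group 16): the stated order contradicts the simple trend.
(C) As (period 4, group 15) vs Pb (period 6, group 14): the stated order agrees with the simple trend.
(D) I (period 5, group 17) vs Tl (period 6, group 13): the stated order agrees with the simple trend.
The exception is (B): the compact 2p subshell of O repels the added electron more than S's larger 3p does.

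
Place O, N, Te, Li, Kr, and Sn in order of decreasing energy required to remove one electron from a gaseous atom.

Li is in period 2, group 1; N is in period 2, group 15; O is in period 2, group 16; Kr is in period 4, group 18; Sn is in period 5, group 14; Te is in period 5, group 16.
Removing the outermost electron gets harder across a period and easier down a group.
Here both period and group differ, so the two effects have to be weighed against each other.
Sn > Li: the two effects oppose for this pair; the across-period effect wins (709 vs 520 kJ/mol).
Te > Sn: both are in period 5; the period trend gives Te the larger value.
O > Te: O sits above Te in group 16, so the down-group effect alone puts O higher.
Kr > O: the two effects oppose for this pair; the across-period effect wins (1351 vs 1314 kJ/mol).
N > Kr: period and group pull opposite ways; the down-group shift dominates (1402 vs 1351 kJ/mol).
Note the exception: N has a higher first ionization energy than O, contrary to the simple trend — pairing an electron in O's 2p⁴ costs repulsion energy, so O ionizes more easily than half-filled N (2p³).
Approximate values (kJ/mol): Li 520, N 1402, O 1314, Kr 1351, Sn 709, Te 869.
So from highest to lowest: N > Kr > O > Te > Sn > Li.

N > Kr > O > Te > Sn > Li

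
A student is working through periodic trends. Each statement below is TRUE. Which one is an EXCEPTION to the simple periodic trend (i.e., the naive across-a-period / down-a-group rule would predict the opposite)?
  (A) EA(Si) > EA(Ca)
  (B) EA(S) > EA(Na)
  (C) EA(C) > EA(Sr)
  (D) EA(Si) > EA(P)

(D)

The general trend: electron affinity increases across a period and decreases down a group.
(A) Si (period 3, group 14) vs Ca (period 4, group 2): the stated order agrees with the simple trend.
(B) S (period 3, group 16) vs Na (period 3, group 1): the stated order agrees with the simple trend.
(C) C (period 2, group 14) vs Sr (period 5, group 2): the stated order agrees with the simple trend.
(D) Si (period 3, group 14) vs P (period 3, group 15): the stated order contradicts the simple trend.
The exception is (D): adding an electron to P's half-filled 3p³ is unfavourable, so Si (3p²) has the more exothermic EA.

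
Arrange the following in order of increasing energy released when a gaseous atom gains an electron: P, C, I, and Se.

P < C < Se < I

C is in period 2, group 14; P is in period 3, group 15; Se is in period 4, group 16; I is in period 5, group 17.
Electron affinity generally becomes more exothermic across a period toward the halogens and less exothermic down a group.
A diagonal step moves right (one effect) and down (the opposite effect) at once.
C > P: the two effects oppose for this pair; the down-group effect wins (122 vs 72 kJ/mol).
Se > C: period and group pull opposite ways; the across-period shift dominates (195 vs 122 kJ/mol).
I > Se: period and group pull opposite ways; the across-period shift dominates (295 vs 195 kJ/mol).
Tabulated electron affinity (kJ/mol): C 122, P 72, Se 195, I 295.
So from lowest to highest: P < C < Se < I.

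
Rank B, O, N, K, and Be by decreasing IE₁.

Be is in period 2, group 2; B is in period 2, group 13; N is in period 2, group 15; O is in period 2, group 16; K is in period 4, group 1.
First ionization energy rises across a period (greater Z_eff holds electrons more tightly) and falls down a group (valence electrons are farther from the nucleus).
Neither a single period nor a single group — weigh both effects.
B > K: both effects reinforce here, so B is clearly the higher of the two.
Be > B: this pair runs against the simple trend — see the exception note.
O > Be: O lies to the right of Be in period 2, so the across-period effect alone puts O higher.
N > O: this pair runs against the simple trend — see the exception note.
Note the exception: Be has a higher first ionization energy than B, contrary to the simple trend — removing B's lone 2p electron is easier than breaking Be's filled 2s².
Note the exception: N has a higher first ionization energy than O, contrary to the simple trend — pairing an electron in O's 2p⁴ costs repulsion energy, so O ionizes more easily than half-filled N (2p³).
For reference (kJ/mol): Be 900, B 801, N 1402, O 1314, K 419.
So from highest to lowest: N > O > Be > B > K.

N, O, Be, B, K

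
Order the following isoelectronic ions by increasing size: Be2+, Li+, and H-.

Be2+ < Li+ < H-

All of these have 2 electrons, so size is governed by nuclear charge alone: the more protons, the stronger the pull on the same electron cloud, and the smaller the ion.
Nuclear charges: Be2+ (Z=4), Li+ (Z=3), H- (Z=1).
Smallest to largest: Be2+ < Li+ < H-.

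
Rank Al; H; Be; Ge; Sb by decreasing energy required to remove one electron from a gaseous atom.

H > Be > Sb > Ge > Al

H is in period 1, group 1; Be is in period 2, group 2; Al is in period 3, group 13; Ge is in period 4, group 14; Sb is in period 5, group 15.
First ionization energy rises across a period (greater Z_eff holds electrons more tightly) and falls down a group (valence electrons are farther from the nucleus).
A diagonal step moves right (one effect) and down (the opposite effect) at once.
Ge > Al: the two effects oppose for this pair; the across-period effect wins (762 vs 578 kJ/mol).
Sb > Ge: period and group pull opposite ways; the across-period shift dominates (831 vs 762 kJ/mol).
Be > Sb: the two effects oppose for this pair; the down-group effect wins (900 vs 831 kJ/mol).
H > Be: period and group pull opposite ways; the down-group shift dominates (1312 vs 900 kJ/mol).
Tabulated first ionization energy (kJ/mol): H 1312, Be 900, Al 578, Ge 762, Sb 831.
So from highest to lowest: H > Be > Sb > Ge > Al.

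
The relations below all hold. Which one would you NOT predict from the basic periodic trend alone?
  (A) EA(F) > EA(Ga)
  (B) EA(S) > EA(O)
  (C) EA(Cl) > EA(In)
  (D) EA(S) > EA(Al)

The general trend: electron affinity increases across a period and decreases down a group.
(A) F (period 2, group 17) vs Ga (period 4, group 13): the stated order agrees with the simple trend.
(B) S (period 3, group 16) vs O (period 2, group 16): the stated order contradicts the simple trend.
(C) Cl (period 3, group 17) vs In (period 5, group 13): the stated order agrees with the simple trend.
(D) S (period 3, group 16) vs Al (period 3, group 13): the stated order agrees with the simple trend.
The exception is (B): the compact 2p subshell of O repels the added electron more than S's larger 3p does.

(B)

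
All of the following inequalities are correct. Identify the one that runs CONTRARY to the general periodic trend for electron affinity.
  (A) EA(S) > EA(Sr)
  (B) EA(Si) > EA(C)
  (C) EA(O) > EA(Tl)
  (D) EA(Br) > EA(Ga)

(B)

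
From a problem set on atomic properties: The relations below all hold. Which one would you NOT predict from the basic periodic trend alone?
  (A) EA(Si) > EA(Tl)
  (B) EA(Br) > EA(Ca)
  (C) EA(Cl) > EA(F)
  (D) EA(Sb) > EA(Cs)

The general trend: electron affinity increases across a period and decreases down a group.
(A) Si (period 3, group 14) vs Tl (period 6, group 13): the stated order agrees with the simple trend.
(B) Br (period 4, group 17) vs Ca (period 4, group 2): the stated order agrees with the simple trend.
(C) Cl (period 3, group 17) vs F (period 2, group 17): the stated order contradicts the simple trend.
(D) Sb (period 5, group 15) vs Cs (period 6, group 1): the stated order agrees with the simple trend.
The exception is (C): F's small 2p subshell makes the incoming electron feel strong e⁻–e⁻ repulsion, so Cl actually releases more energy on gaining an electron.

(C)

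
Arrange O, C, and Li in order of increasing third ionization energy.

C < O < Li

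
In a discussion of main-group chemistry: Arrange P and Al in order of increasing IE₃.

Al, P

After 2 electrons have been removed, what remains? P²⁺ still has 3 valence electrons; Al²⁺ still has 1 valence electron.
All are still removing valence electrons, so compare the +2 ions as you would atoms: IE_3 generally rises across a period (higher Z_eff) and falls down a group (larger shell), subject to the usual subshell exceptions.
Valence configurations: P²⁺ [Ne]3s²3p¹, Al²⁺ [Ne]3s¹.
Tabulated IE_3 (kJ/mol): P 2914, Al 2745.
Hence IE_3: Al < P.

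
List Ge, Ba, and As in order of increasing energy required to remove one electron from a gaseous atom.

Ba < Ge < As

Ge is in period 4, group 14; As is in period 4, group 15; Ba is in period 6, group 2.
Across a period the outer electron is held more tightly (higher IE₁); down a group it sits in a higher shell, more shielded, and comes off more easily.
Here both period and group differ, so the two effects have to be weighed against each other.
Ge > Ba: relative to Ba, both the across-period and down-group shifts push Ge's first ionization energy up.
As > Ge: As lies to the right of Ge in period 4, so the across-period effect alone puts As higher.
Approximate values (kJ/mol): Ge 762, As 947, Ba 503.
So from lowest to highest: Ba < Ge < As.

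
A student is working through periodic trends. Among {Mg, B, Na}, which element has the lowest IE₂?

Mg

The second ionization energy removes an electron from the +1 ion. For each element: Mg⁺ still has 1 valence electron; B⁺ still has 2 valence electrons; Na⁺ is the bare [Ne] core.
Core electrons are held far more tightly than valence electrons, so Na tops the IE_2 order.
Valence configurations: Mg⁺ [Ne]3s¹, B⁺ [He]2s².
The numbers (kJ/mol): Mg 1451, B 2427, Na 4562.
Overall IE_2 order: Mg < B < Na.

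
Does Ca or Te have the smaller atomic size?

Te

Ca is in period 4, group 2; Te is in period 5, group 16.
Atomic radius shrinks across a period as nuclear charge pulls the same shell inward, and grows down a group as new shells are added.
These span different periods and groups, so the two trends combine.
Ca > Te: period and group pull opposite ways; the across-period shift dominates (171 vs 136 pm).
Tabulated atomic radius (pm): Ca 171, Te 136.
So Te has the smaller atomic size (Te < Ca).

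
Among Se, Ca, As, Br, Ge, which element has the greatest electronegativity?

Ca is in period 4, group 2; Ge is in period 4, group 14; As is in period 4, group 15; Se is in period 4, group 16; Br is in period 4, group 17.
Atoms toward the upper right of the periodic table pull bonding electrons most strongly.
All lie in period 4, so electronegativity increases left to right.
The greatest electronegativity among these belongs to Br.

Br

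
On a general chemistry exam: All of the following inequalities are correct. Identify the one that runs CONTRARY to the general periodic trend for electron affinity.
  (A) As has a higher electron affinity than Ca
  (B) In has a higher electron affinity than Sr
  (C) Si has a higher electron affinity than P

(C)

The general trend: electron affinity increases across a period and decreases down a group.
(A) As (period 4, group 15) vs Ca (period 4, group 2): the stated order agrees with the simple trend.
(B) In (period 5, group 13) vs Sr (period 5, group 2): the stated order agrees with the simple trend.
(C) Si (period 3, group 14) vs P (period 3, group 15): the stated order contradicts the simple trend.
The exception is (C): adding an electron to P's half-filled 3p³ is unfavourable, so Si (3p²) has the more exothermic EA.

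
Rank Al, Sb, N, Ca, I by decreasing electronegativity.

N > I > Sb > Al > Ca

N is in period 2, group 15; Al is in period 3, group 13; Ca is in period 4, group 2; Sb is in period 5, group 15; I is in period 5, group 17.
Atoms toward the upper right of the periodic table pull bonding electrons most strongly.
These span different periods and groups, so the two trends combine.
Al > Ca: both effects reinforce here, so Al is clearly the higher of the two.
Sb > Al: the two effects oppose for this pair; the across-period effect wins (2.05 vs 1.61).
I > Sb: I lies to the right of Sb in period 5, so the across-period effect alone puts I higher.
N > I: the two effects oppose for this pair; the down-group effect wins (3.04 vs 2.66).
Tabulated electronegativity (Pauling): N 3.04, Al 1.61, Ca 1.00, Sb 2.05, I 2.66.
So from highest to lowest: N > I > Sb > Al > Ca.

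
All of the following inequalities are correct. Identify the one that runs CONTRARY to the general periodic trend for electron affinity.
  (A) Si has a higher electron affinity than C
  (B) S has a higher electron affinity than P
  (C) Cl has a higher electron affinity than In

The general trend: electron affinity increases across a period and decreases down a group.
(A) Si (period 3, group 14) vs C (period 2, group 14): the stated order contradicts the simple trend.
(B) S (period 3, group 16) vs P (period 3, group 15): the stated order agrees with the simple trend.
(C) Cl (period 3, group 17) vs In (period 5, group 13): the stated order agrees with the simple trend.
The exception is (A): Si's larger, more diffuse 3p orbitals accept an added electron slightly more readily than C's compact 2p.

(A)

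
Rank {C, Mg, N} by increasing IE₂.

Mg < C < N

The second ionization energy removes an electron from the +1 ion. For each element: C⁺ still has 3 valence electrons; Mg⁺ still has 1 valence electron; N⁺ still has 4 valence electrons.
All are still removing valence electrons, so compare the +1 ions as you would atoms: IE_2 generally rises across a period (higher Z_eff) and falls down a group (larger shell), subject to the usual subshell exceptions.
Valence configurations: C⁺ [He]2s²2p¹, Mg⁺ [Ne]3s¹, N⁺ [He]2s²2p².
The numbers (kJ/mol): C 2353, Mg 1451, N 2856.
Hence IE_2: Mg < C < N.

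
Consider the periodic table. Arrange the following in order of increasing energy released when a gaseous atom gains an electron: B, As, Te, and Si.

B, As, Si, Te

Atoms with high Z_eff and room in the valence shell (especially the halogens) have the most exothermic electron affinities.
These sit on a diagonal, where the across-period and down-group effects partly cancel.
As > B: the two effects oppose for this pair; the across-period effect wins (78 vs 27 kJ/mol).
Si > As: period and group pull opposite ways; the down-group shift dominates (134 vs 78 kJ/mol).
Te > Si: the two effects oppose for this pair; the across-period effect wins (190 vs 134 kJ/mol).
Tabulated electron affinity (kJ/mol): B 27, Si 134, As 78, Te 190.
So from lowest to highest: B < As < Si < Te.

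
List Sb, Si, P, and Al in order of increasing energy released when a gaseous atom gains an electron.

Al < P < Sb < Si

Al is in period 3, group 13; Si is in period 3, group 14; P is in period 3, group 15; Sb is in period 5, group 15.
Electron affinity generally becomes more exothermic across a period toward the halogens and less exothermic down a group.
Here both period and group differ, so the two effects have to be weighed against each other.
P > Al: P lies to the right of Al in period 3, so the across-period effect alone puts P higher.
Sb > P: this pair runs against the simple trend — see the exception note.
Si > Sb: the two effects oppose for this pair; the down-group effect wins (134 vs 103 kJ/mol).
Note the exception: Sb has a higher electron affinity than P, contrary to the simple trend — both are half-filled np³, but the pairing/repulsion penalty for the added electron shrinks as the p orbitals become larger and more diffuse down the group, and for Sb that outweighs the weaker nuclear attraction.
Note the exception: Si has a higher electron affinity than P, contrary to the simple trend — adding an electron to P's half-filled 3p³ is unfavourable, so Si (3p²) has the more exothermic EA.
Tabulated electron affinity (kJ/mol): Al 42, Si 134, P 72, Sb 103.
So from lowest to highest: Al < P < Sb < Si.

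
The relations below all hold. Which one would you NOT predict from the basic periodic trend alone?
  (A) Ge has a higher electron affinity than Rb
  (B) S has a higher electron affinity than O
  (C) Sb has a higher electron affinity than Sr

The general trend: electron affinity increases across a period and decreases down a group.
(A) Ge (period 4, group 14) vs Rb (period 5, group 1): the stated order agrees with the simple trend.
(B) S (period 3, group 16) vs O (period 2, group 16): the stated order contradicts the simple trend.
(C) Sb (period 5, group 15) vs Sr (period 5, group 2): the stated order agrees with the simple trend.
The exception is (B): the compact 2p subshell of O repels the added electron more than S's larger 3p does.

(B)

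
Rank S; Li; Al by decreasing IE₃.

Li > S > Al

The third ionization energy removes an electron from the +2 ion. For each element: S²⁺ still has 4 valence electrons; Li²⁺ is already 1 electron into the core; Al²⁺ still has 1 valence electron.
Core electrons are held far more tightly than valence electrons, so Li tops the IE_3 order.
Valence configurations: S²⁺ [Ne]3s²3p², Al²⁺ [Ne]3s¹.
The numbers (kJ/mol): S 3357, Li 11815, Al 2745.
So the third ionization energies run Al < S < Li.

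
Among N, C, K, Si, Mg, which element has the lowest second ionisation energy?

Mg

After 1 electron has been removed, what remains? N⁺ still has 4 valence electrons; C⁺ still has 3 valence electrons; K⁺ is the bare [Ar] core; Si⁺ still has 3 valence electrons; Mg⁺ still has 1 valence electron.
Breaking into a closed-shell core is much more expensive than removing a leftover valence electron — K has the largest IE_2 here.
Valence configurations: N⁺ [He]2s²2p², C⁺ [He]2s²2p¹, Si⁺ [Ne]3s²3p¹, Mg⁺ [Ne]3s¹.
Tabulated IE_2 (kJ/mol): N 2856, C 2353, K 3052, Si 1577, Mg 1451.
So the second ionization energies run Mg < Si < C < N < K.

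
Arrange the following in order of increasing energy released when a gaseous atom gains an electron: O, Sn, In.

In < Sn < O

O is in period 2, group 16; In is in period 5, group 13; Sn is in period 5, group 14.
EA tends to increase across a period and decrease down a group, though the pattern is less regular than for IE or radius.
Neither a single period nor a single group — weigh both effects.
Sn > In: both are in period 5; the period trend gives Sn the larger value.
O > Sn: both effects reinforce here, so O is clearly the higher of the two.
For reference (kJ/mol): O 141, In 29, Sn 107.
So from lowest to highest: In < Sn < O.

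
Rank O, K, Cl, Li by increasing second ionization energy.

The second ionization energy removes an electron from the +1 ion. For each element: O⁺ still has 5 valence electrons; K⁺ is the bare [Ar] core; Cl⁺ still has 6 valence electrons; Li⁺ is the bare [He] core.
Usually core removal costs more than valence removal, but here the competition is close: a tightly held n=2 valence electron can cost more to remove than an n=3 core electron, so the actual values have to decide it.
Valence configurations: O⁺ [He]2s²2p³, Cl⁺ [Ne]3s²3p⁴.
The numbers (kJ/mol): O 3388, K 3052, Cl 2298, Li 7298.
So the second ionization energies run Cl < K < O < Li.

Cl, K, O, Li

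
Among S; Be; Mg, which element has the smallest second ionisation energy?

After 1 electron has been removed, what remains? S⁺ still has 5 valence electrons; Be⁺ still has 1 valence electron; Mg⁺ still has 1 valence electron.
All are still removing valence electrons, so compare the +1 ions as you would atoms: IE_2 generally rises across a period (higher Z_eff) and falls down a group (larger shell), subject to the usual subshell exceptions.
Valence configurations: S⁺ [Ne]3s²3p³, Be⁺ [He]2s¹, Mg⁺ [Ne]3s¹.
The numbers (kJ/mol): S 2252, Be 1757, Mg 1451.
Hence IE_2: Mg < Be < S.

Mg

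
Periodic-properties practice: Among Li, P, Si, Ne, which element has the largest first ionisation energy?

Ne

Li is in period 2, group 1; Ne is in period 2, group 18; Si is in period 3, group 14; P is in period 3, group 15.
First ionization energy rises across a period (greater Z_eff holds electrons more tightly) and falls down a group (valence electrons are farther from the nucleus).
These span different periods and groups, so the two trends combine.
Si > Li: the two effects oppose for this pair; the across-period effect wins (786 vs 520 kJ/mol).
P > Si: P lies to the right of Si in period 3, so the across-period effect alone puts P higher.
Ne > P: both effects reinforce here, so Ne is clearly the higher of the two.
Tabulated first ionization energy (kJ/mol): Li 520, Ne 2081, Si 786, P 1012.
The largest first ionisation energy among these belongs to Ne.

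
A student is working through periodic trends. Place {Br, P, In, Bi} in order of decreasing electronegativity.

Br > P > Bi > In

P is in period 3, group 15; Br is in period 4, group 17; In is in period 5, group 13; Bi is in period 6, group 15.
Atoms toward the upper right of the periodic table pull bonding electrons most strongly.
Neither a single period nor a single group — weigh both effects.
Bi > In: period and group pull opposite ways; the across-period shift dominates (2.02 vs 1.78).
P > Bi: they share group 15; the group trend gives P the larger value.
Br > P: period and group pull opposite ways; the across-period shift dominates (2.96 vs 2.19).
For reference (Pauling): P 2.19, Br 2.96, In 1.78, Bi 2.02.
So from highest to lowest: Br > P > Bi > In.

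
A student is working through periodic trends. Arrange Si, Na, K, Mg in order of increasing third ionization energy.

Si < K < Na < Mg

Consider each +2 ion: Si²⁺ still has 2 valence electrons; Na²⁺ is already 1 electron into the core; K²⁺ is already 1 electron into the core; Mg²⁺ is the bare [Ne] core.
Core electrons are held far more tightly than valence electrons, so K, Na and Mg top the IE_3 order.
Tabulated IE_3 (kJ/mol): Si 3232, Na 6910, K 4420, Mg 7733.
Overall IE_3 order: Si < K < Na < Mg.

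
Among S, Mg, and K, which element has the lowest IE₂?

IE_2 is the cost of taking one more electron from the +1 cation: S⁺ still has 5 valence electrons; Mg⁺ still has 1 valence electron; K⁺ is the bare [Ar] core.
Pulling an electron out of a noble-gas core costs far more than removing a remaining valence electron, so K sits at the high end of IE_2.
Valence configurations: S⁺ [Ne]3s²3p³, Mg⁺ [Ne]3s¹.
The numbers (kJ/mol): S 2252, Mg 1451, K 3052.
Hence IE_2: Mg < S < K.

Mg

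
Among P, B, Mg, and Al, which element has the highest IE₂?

B

Consider each +1 ion: P⁺ still has 4 valence electrons; B⁺ still has 2 valence electrons; Mg⁺ still has 1 valence electron; Al⁺ still has 2 valence electrons.
All are still removing valence electrons, so compare the +1 ions as you would atoms: IE_2 generally rises across a period (higher Z_eff) and falls down a group (larger shell), subject to the usual subshell exceptions.
Valence configurations: P⁺ [Ne]3s²3p², B⁺ [He]2s², Mg⁺ [Ne]3s¹, Al⁺ [Ne]3s².
Approximate IE_2 values (kJ/mol): P 1907, B 2427, Mg 1451, Al 1817.
So the second ionization energies run Mg < Al < P < B.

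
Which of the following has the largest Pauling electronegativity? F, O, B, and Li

F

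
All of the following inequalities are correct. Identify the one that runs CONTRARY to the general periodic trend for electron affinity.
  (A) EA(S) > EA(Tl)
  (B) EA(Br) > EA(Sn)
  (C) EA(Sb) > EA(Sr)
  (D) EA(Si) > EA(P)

The general trend: electron affinity increases across a period and decreases down a group.
(A) S (period 3, group 16) vs Tl (period 6, group 13): the stated order agrees with the simple trend.
(B) Br (period 4, group 17) vs Sn (period 5, group 14): the stated order agrees with the simple trend.
(C) Sb (period 5, group 15) vs Sr (period 5, group 2): the stated order agrees with the simple trend.
(D) Si (period 3, group 14) vs P (period 3, group 15): the stated order contradicts the simple trend.
The exception is (D): adding an electron to P's half-filled 3p³ is unfavourable, so Si (3p²) has the more exothermic EA.

(D)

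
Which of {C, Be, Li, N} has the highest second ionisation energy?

Li

Consider each +1 ion: C⁺ still has 3 valence electrons; Be⁺ still has 1 valence electron; Li⁺ is the bare [He] core; N⁺ still has 4 valence electrons.
Breaking into a closed-shell core is much more expensive than removing a leftover valence electron — Li has the largest IE_2 here.
Valence configurations: C⁺ [He]2s²2p¹, Be⁺ [He]2s¹, N⁺ [He]2s²2p².
Tabulated IE_2 (kJ/mol): C 2353, Be 1757, Li 7298, N 2856.
Putting it together, IE_2: Be < C < N < Li.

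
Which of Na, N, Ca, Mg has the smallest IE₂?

Consider each +1 ion: Na⁺ is the bare [Ne] core; N⁺ still has 4 valence electrons; Ca⁺ still has 1 valence electron; Mg⁺ still has 1 valence electron.
Core electrons are held far more tightly than valence electrons, so Na tops the IE_2 order.
Valence configurations: N⁺ [He]2s²2p², Ca⁺ [Ar]4s¹, Mg⁺ [Ne]3s¹.
Tabulated IE_2 (kJ/mol): Na 4562, N 2856, Ca 1145, Mg 1451.
Hence IE_2: Ca < Mg < N < Na.

Ca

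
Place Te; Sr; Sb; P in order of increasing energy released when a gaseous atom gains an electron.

P is in period 3, group 15; Sr is in period 5, group 2; Sb is in period 5, group 15; Te is in period 5, group 16.
Electron affinity generally becomes more exothermic across a period toward the halogens and less exothermic down a group.
Here both period and group differ, so the two effects have to be weighed against each other.
P > Sr: relative to Sr, both the across-period and down-group shifts push P's electron affinity up.
Sb > P: this pair runs against the simple trend — see the exception note.
Te > Sb: Te lies to the right of Sb in period 5, so the across-period effect alone puts Te higher.
Note the exception: Sb has a higher electron affinity than P, contrary to the simple trend — both are half-filled np³, but the pairing/repulsion penalty for the added electron shrinks as the p orbitals become larger and more diffuse down the group, and for Sb that outweighs the weaker nuclear attraction.
Tabulated electron affinity (kJ/mol): P 72, Sr 5, Sb 103, Te 190.
So from lowest to highest: Sr < P < Sb < Te.

Sr, P, Sb, Te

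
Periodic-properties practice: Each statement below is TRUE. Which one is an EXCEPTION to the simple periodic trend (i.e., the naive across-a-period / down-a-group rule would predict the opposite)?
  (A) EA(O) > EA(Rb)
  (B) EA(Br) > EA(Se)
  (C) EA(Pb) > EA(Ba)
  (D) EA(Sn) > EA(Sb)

(D)

The general trend: electron affinity increases across a period and decreases down a group.
(A) O (period 2, group 16) vs Rb (period 5, group 1): the stated order agrees with the simple trend.
(B) Br (period 4, group 17) vs Se (period 4, group 16): the stated order agrees with the simple trend.
(C) Pb (period 6, group 14) vs Ba (period 6, group 2): the stated order agrees with the simple trend.
(D) Sn (period 5, group 14) vs Sb (period 5, group 15): the stated order contradicts the simple trend.
The exception is (D): adding an electron to Sb's half-filled 5p³ is unfavourable, so Sn has the more exothermic EA.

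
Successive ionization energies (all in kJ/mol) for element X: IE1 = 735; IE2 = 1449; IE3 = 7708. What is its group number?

Group 2

Look for the largest jump between consecutive ionization energies: IE3/IE2 ≈ 5.3, far larger than any earlier ratio.
That jump marks the point where a core electron is being removed. So the atom has 2 valence electrons.
A main-group element with 2 valence electrons is in group 2.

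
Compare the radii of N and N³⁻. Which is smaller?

N

Forming N³⁻ adds 3 electrons to N. More electron–electron repulsion in the same shell, with unchanged nuclear charge, lets the cloud expand.
An anion is larger than its parent atom: N³⁻ > N.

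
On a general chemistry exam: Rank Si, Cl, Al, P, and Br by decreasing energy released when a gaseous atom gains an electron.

Cl > Br > Si > P > Al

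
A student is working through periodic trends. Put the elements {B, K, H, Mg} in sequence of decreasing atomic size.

K > Mg > B > H

H is in period 1, group 1; B is in period 2, group 13; Mg is in period 3, group 2; K is in period 4, group 1.
Moving right in a period, electrons are added to the same shell under a stronger nuclear pull, so atoms get smaller; moving down, a new shell is opened and atoms get larger.
Here both period and group differ, so the two effects have to be weighed against each other.
B > H: period and group pull opposite ways; the down-group shift dominates (85 vs 32 pm).
Mg > B: both effects reinforce here, so Mg is clearly the larger of the two.
K > Mg: both effects reinforce here, so K is clearly the larger of the two.
Tabulated atomic radius (pm): H 32, B 85, Mg 139, K 196.
So from largest to smallest: K > Mg > B > H.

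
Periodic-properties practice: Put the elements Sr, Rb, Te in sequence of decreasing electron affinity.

Te > Rb > Sr

Rb is in period 5, group 1; Sr is in period 5, group 2; Te is in period 5, group 16.
Electron affinity generally becomes more exothermic across a period toward the halogens and less exothermic down a group.
All lie in period 5; the across-period trend (electron affinity increases left to right) applies, with the exception below.
Note the exception: Rb has a higher electron affinity than Sr, contrary to the simple trend — adding an electron to Sr (ns²) has to open a new, higher-energy np subshell, which is unfavourable.
Tabulated electron affinity (kJ/mol): Rb 47, Sr 5, Te 190.
So from highest to lowest: Te > Rb > Sr.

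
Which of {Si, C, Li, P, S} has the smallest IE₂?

Si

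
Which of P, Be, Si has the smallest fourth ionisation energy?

The fourth ionization energy removes an electron from the +3 ion. For each element: P³⁺ still has 2 valence electrons; Be³⁺ is already 1 electron into the core; Si³⁺ still has 1 valence electron.
Core electrons are held far more tightly than valence electrons, so Be tops the IE_4 order.
Valence configurations: P³⁺ [Ne]3s², Si³⁺ [Ne]3s¹.
Approximate IE_4 values (kJ/mol): P 4964, Be 21007, Si 4356.
Putting it together, IE_4: Si < P < Be.

Si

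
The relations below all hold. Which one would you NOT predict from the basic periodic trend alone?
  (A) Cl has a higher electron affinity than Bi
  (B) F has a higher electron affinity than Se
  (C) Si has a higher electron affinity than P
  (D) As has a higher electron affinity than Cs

(C)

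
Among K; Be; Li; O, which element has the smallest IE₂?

After 1 electron has been removed, what remains? K⁺ is the bare [Ar] core; Be⁺ still has 1 valence electron; Li⁺ is the bare [He] core; O⁺ still has 5 valence electrons.
Usually core removal costs more than valence removal, but here the competition is close: a tightly held n=2 valence electron can cost more to remove than an n=3 core electron, so the actual values have to decide it.
Valence configurations: Be⁺ [He]2s¹, O⁺ [He]2s²2p³.
Approximate IE_2 values (kJ/mol): K 3052, Be 1757, Li 7298, O 3388.
Putting it together, IE_2: Be < K < O < Li.

Be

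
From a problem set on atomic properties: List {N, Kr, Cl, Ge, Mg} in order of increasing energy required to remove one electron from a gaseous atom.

Mg, Ge, Cl, Kr, N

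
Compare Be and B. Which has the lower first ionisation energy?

B

Be is in period 2, group 2; B is in period 2, group 13.
Removing the outermost electron gets harder across a period and easier down a group.
All lie in period 2; the across-period trend (first ionization energy increases left to right) applies, with the exception below.
Note the exception: Be has a higher first ionization energy than B, contrary to the simple trend — removing B's lone 2p electron is easier than breaking Be's filled 2s².
For reference (kJ/mol): Be 900, B 801.
So B has the lower first ionisation energy (B < Be).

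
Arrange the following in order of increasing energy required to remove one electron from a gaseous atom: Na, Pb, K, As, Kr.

Across a period the outer electron is held more tightly (higher IE₁); down a group it sits in a higher shell, more shielded, and comes off more easily.
Neither a single period nor a single group — weigh both effects.
Na > K: Na sits above K in group 1, so the down-group effect alone puts Na higher.
Pb > Na: the two effects oppose for this pair; the across-period effect wins (716 vs 496 kJ/mol).
As > Pb: relative to Pb, both the across-period and down-group shifts push As's first ionization energy up.
Kr > As: both are in period 4; the period trend gives Kr the larger value.
Tabulated first ionization energy (kJ/mol): Na 496, K 419, As 947, Kr 1351, Pb 716.
So from lowest to highest: K < Na < Pb < As < Kr.

K < Na < Pb < As < Kr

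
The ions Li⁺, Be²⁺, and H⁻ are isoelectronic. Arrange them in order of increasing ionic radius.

Be²⁺ < Li⁺ < H⁻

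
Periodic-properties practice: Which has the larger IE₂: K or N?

K

IE_2 is the cost of taking one more electron from the +1 cation: K⁺ is the bare [Ar] core; N⁺ still has 4 valence electrons.
Pulling an electron out of a noble-gas core costs far more than removing a remaining valence electron, so K sits at the high end of IE_2.
The numbers (kJ/mol): K 3052, N 2856.
Hence IE_2: N < K.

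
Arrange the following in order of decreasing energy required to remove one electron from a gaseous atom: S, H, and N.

First ionization energy rises across a period (greater Z_eff holds electrons more tightly) and falls down a group (valence electrons are farther from the nucleus).
These span different periods and groups, so the two trends combine.
H > S: the two effects oppose for this pair; the down-group effect wins (1312 vs 1000 kJ/mol).
N > H: period and group pull opposite ways; the across-period shift dominates (1402 vs 1312 kJ/mol).
Tabulated first ionization energy (kJ/mol): H 1312, N 1402, S 1000.
So from highest to lowest: N > H > S.

N > H > S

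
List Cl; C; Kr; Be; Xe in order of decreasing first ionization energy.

Kr > Cl > Xe > C > Be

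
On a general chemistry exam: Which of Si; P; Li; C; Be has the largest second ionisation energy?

IE_2 is the cost of taking one more electron from the +1 cation: Si⁺ still has 3 valence electrons; P⁺ still has 4 valence electrons; Li⁺ is the bare [He] core; C⁺ still has 3 valence electrons; Be⁺ still has 1 valence electron.
Core electrons are held far more tightly than valence electrons, so Li tops the IE_2 order.
Valence configurations: Si⁺ [Ne]3s²3p¹, P⁺ [Ne]3s²3p², C⁺ [He]2s²2p¹, Be⁺ [He]2s¹.
Tabulated IE_2 (kJ/mol): Si 1577, P 1907, Li 7298, C 2353, Be 1757.
So the second ionization energies run Si < Be < P < C < Li.

Li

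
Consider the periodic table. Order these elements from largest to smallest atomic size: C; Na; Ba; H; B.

Ba, Na, B, C, H

H is in period 1, group 1; B is in period 2, group 13; C is in period 2, group 14; Na is in period 3, group 1; Ba is in period 6, group 2.
Across a period the added protons contract the valence shell; down a group each new principal shell makes the atom larger.
These span different periods and groups, so the two trends combine.
C > H: the two effects oppose for this pair; the down-group effect wins (75 vs 32 pm).
B > C: both are in period 2; the period trend gives B the larger value.
Na > B: both effects reinforce here, so Na is clearly the larger of the two.
Ba > Na: the two effects oppose for this pair; the down-group effect wins (196 vs 155 pm).
Tabulated atomic radius (pm): H 32, B 85, C 75, Na 155, Ba 196.
So from largest to smallest: Ba > Na > B > C > H.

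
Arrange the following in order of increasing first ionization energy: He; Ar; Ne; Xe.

Xe, Ar, Ne, He

He is in period 1, group 18; Ne is in period 2, group 18; Ar is in period 3, group 18; Xe is in period 5, group 18.
IE₁ increases left→right with effective nuclear charge and decreases top→bottom as the valence shell moves farther out.
All are in group 18, so first ionization energy increases up the group.
So from lowest to highest: Xe < Ar < Ne < He.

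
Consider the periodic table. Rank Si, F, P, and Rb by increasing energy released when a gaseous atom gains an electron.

F is in period 2, group 17; Si is in period 3, group 14; P is in period 3, group 15; Rb is in period 5, group 1.
Atoms with high Z_eff and room in the valence shell (especially the halogens) have the most exothermic electron affinities.
Neither a single period nor a single group — weigh both effects.
P > Rb: relative to Rb, both the across-period and down-group shifts push P's electron affinity up.
Si > P: this pair runs against the simple trend — see the exception note.
F > Si: both effects reinforce here, so F is clearly the higher of the two.
Note the exception: Si has a higher electron affinity than P, contrary to the simple trend — adding an electron to P's half-filled 3p³ is unfavourable, so Si (3p²) has the more exothermic EA.
For reference (kJ/mol): F 328, Si 134, P 72, Rb 47.
So from lowest to highest: Rb < P < Si < F.

Rb < P < Si < F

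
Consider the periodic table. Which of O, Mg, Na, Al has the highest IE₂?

Na

IE_2 is the cost of taking one more electron from the +1 cation: O⁺ still has 5 valence electrons; Mg⁺ still has 1 valence electron; Na⁺ is the bare [Ne] core; Al⁺ still has 2 valence electrons.
Core electrons are held far more tightly than valence electrons, so Na tops the IE_2 order.
Valence configurations: O⁺ [He]2s²2p³, Mg⁺ [Ne]3s¹, Al⁺ [Ne]3s².
The numbers (kJ/mol): O 3388, Mg 1451, Na 4562, Al 1817.
Putting it together, IE_2: Mg < Al < O < Na.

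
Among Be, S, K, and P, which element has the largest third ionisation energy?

Be

After 2 electrons have been removed, what remains? Be²⁺ is the bare [He] core; S²⁺ still has 4 valence electrons; K²⁺ is already 1 electron into the core; P²⁺ still has 3 valence electrons.
Breaking into a closed-shell core is much more expensive than removing a leftover valence electron — K and Be have the largest IE_3 here.
Valence configurations: S²⁺ [Ne]3s²3p², P²⁺ [Ne]3s²3p¹.
The numbers (kJ/mol): Be 14849, S 3357, K 4420, P 2914.
So the third ionization energies run P < S < K < Be.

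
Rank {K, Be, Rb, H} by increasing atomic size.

H < Be < K < Rb

H is in period 1, group 1; Be is in period 2, group 2; K is in period 4, group 1; Rb is in period 5, group 1.
Moving right in a period, electrons are added to the same shell under a stronger nuclear pull, so atoms get smaller; moving down, a new shell is opened and atoms get larger.
Neither a single period nor a single group — weigh both effects.
Be > H: the two effects oppose for this pair; the down-group effect wins (102 vs 32 pm).
K > Be: relative to Be, both the across-period and down-group shifts push K's atomic radius up.
Rb > K: Rb sits below K in group 1, so the down-group effect alone puts Rb larger.
Tabulated atomic radius (pm): H 32, Be 102, K 196, Rb 210.
So from smallest to largest: H < Be < K < Rb.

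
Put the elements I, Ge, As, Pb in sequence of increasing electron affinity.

Pb < As < Ge < I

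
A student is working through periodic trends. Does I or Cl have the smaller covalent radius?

Cl

Cl is in period 3, group 17; I is in period 5, group 17.
Radius decreases left→right (rising Z_eff, same n) and increases top→bottom (higher n).
All are in group 17, so atomic radius increases down the group.
So Cl has the smaller covalent radius (Cl < I).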